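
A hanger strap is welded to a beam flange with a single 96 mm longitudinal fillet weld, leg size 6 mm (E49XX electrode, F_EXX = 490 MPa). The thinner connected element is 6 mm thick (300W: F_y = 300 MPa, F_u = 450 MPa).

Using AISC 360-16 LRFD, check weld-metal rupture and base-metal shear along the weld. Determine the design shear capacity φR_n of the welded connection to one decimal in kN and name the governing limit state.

89.8 kN (weld metal governs)

Weld metal: throat = 0.707×6 = 4.242 mm, L = 96 mm. φR_n = 0.75 × 0.6 × 490 × 4.242 × 96 = 89.8 kN.
Base metal shear (6 mm plate): yield φR_n = 1.0×0.6×300×6×96 = 103.7 kN; rupture φR_n = 0.75×0.6×450×6×96 = 116.6 kN; take 103.7 kN (yield).
Governing: min(89.8, 103.7) = 89.8 kN → weld metal.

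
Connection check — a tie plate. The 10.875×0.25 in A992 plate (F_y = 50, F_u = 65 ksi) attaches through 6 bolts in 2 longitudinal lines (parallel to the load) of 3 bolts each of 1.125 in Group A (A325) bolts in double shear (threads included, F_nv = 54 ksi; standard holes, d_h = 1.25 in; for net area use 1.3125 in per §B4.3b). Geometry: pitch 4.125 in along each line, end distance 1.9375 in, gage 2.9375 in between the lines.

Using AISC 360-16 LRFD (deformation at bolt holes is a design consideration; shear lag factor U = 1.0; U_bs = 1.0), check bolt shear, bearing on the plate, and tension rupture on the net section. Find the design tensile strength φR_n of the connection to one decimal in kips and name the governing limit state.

100.5 kips (net-section rupture governs)

Bolt shear: A_b = π(1.125)²/4 = 0.99402 in². φR_n = 0.75 × 54 × 0.99402 × 6 × 2 = 483.1 kips.
Bearing (0.25 in plate, F_u = 65 ksi): end bolts L_c = 1.9375 − 1.25/2 = 1.3125, R_n = min(1.2×1.3125×0.25×65, 2.4×1.125×0.25×65) = 25.594 kips/bolt; interior L_c = 4.125 − 1.25 = 2.875, R_n = 43.875 kips/bolt. φR_n = 0.75 × (2×25.594 + 4×43.875) = 170.0 kips.
Tension rupture (net): A_n = (10.875 − 2×1.3125)×0.25 = 2.0625 in² (U = 1.0, A_e = A_n). φR_n = 0.75 × 65 × 2.0625 = 100.5 kips.
Governing: min(483.1, 170.0, 100.5) = 100.5 kips → net-section rupture.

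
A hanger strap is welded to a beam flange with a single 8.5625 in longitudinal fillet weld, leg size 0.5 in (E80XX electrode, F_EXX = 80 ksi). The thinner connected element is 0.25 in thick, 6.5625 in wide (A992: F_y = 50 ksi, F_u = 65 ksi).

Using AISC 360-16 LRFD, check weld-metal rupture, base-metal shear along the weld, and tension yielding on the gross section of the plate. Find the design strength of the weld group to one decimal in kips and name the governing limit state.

62.6 kips (base-metal shear governs)

Weld metal: throat = 0.707×0.5 = 0.3535 in, L = 8.5625 in. φR_n = 0.75 × 0.6 × 80 × 0.3535 × 8.5625 = 109.0 kips.
Base metal shear (0.25 in plate): yield φR_n = 1.0×0.6×50×0.25×8.5625 = 64.2 kips; rupture φR_n = 0.75×0.6×65×0.25×8.5625 = 62.6 kips; take 62.6 kips (rupture).
Tension yield (gross): A_g = 6.5625×0.25 = 1.6406 in². φR_n = 0.90 × 50 × 1.6406 = 73.8 kips.
Governing: min(109.0, 62.6, 73.8) = 62.6 kips → base-metal shear.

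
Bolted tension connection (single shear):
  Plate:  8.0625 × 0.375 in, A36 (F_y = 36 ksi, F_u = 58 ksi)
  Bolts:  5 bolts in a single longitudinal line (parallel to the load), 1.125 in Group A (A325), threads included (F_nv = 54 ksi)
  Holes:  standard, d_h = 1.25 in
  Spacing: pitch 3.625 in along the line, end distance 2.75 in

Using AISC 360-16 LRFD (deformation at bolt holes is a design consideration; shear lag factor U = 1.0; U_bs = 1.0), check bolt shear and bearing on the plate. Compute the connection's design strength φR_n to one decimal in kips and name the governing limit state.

201.3 kips (bolt shear governs)

Bolt shear: A_b = π(1.125)²/4 = 0.99402 in². φR_n = 0.75 × 54 × 0.99402 × 5 × 1 = 201.3 kips.
Bearing (0.375 in plate, F_u = 58 ksi): end bolts L_c = 2.75 − 1.25/2 = 2.125, R_n = min(1.2×2.125×0.375×58, 2.4×1.125×0.375×58) = 55.463 kips/bolt; interior L_c = 3.625 − 1.25 = 2.375, R_n = 58.725 kips/bolt. φR_n = 0.75 × (1×55.463 + 4×58.725) = 217.8 kips.
Governing: min(201.3, 217.8) = 201.3 kips → bolt shear.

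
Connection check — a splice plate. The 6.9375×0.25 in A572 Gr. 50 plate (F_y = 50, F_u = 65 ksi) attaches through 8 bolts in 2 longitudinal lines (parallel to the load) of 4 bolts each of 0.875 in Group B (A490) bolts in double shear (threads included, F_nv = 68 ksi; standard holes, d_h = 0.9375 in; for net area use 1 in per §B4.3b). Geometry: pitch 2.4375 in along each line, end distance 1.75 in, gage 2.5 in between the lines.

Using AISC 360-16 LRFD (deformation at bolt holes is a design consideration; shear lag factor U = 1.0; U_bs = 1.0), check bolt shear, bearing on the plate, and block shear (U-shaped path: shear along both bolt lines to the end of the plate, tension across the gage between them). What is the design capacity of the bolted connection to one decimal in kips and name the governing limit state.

Bolt shear: A_b = π(0.875)²/4 = 0.60132 in². φR_n = 0.75 × 68 × 0.60132 × 8 × 2 = 490.7 kips.
Bearing (0.25 in plate, F_u = 65 ksi): end bolts L_c = 1.75 − 0.9375/2 = 1.28125, R_n = min(1.2×1.28125×0.25×65, 2.4×0.875×0.25×65) = 24.984 kips/bolt; interior L_c = 2.4375 − 0.9375 = 1.5, R_n = 29.25 kips/bolt. φR_n = 0.75 × (2×24.984 + 6×29.25) = 169.1 kips.
Block shear: shear path 2×[1.75+3×2.4375] = 2×9.0625 in, A_gv = 4.5313, A_nv = 2×(9.0625 − 3.5×1)×0.25 = 2.7813 in²; tension across gage: (2.5 − 1×1)×0.25 = 0.375 in². R_n = min(0.6×65×2.7813, 0.6×50×4.5313) + 1.0×65×0.375 = min(108.47, 135.94) + 24.375 = 132.85 kips. φR_n = 0.75 × 132.85 = 99.6 kips.
Governing: min(490.7, 169.1, 99.6) = 99.6 kips → block shear.

99.6 kips (block shear governs)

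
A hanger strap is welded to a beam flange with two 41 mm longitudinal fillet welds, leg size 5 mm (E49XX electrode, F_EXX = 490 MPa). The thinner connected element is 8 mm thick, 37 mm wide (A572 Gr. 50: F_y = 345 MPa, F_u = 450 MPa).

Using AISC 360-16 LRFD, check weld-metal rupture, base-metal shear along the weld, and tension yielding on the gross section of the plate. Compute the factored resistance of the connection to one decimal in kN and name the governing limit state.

63.9 kN (weld metal governs)

Weld metal: throat = 0.707×5 = 3.535 mm, L = 2×41 = 82 mm. φR_n = 0.75 × 0.6 × 490 × 3.535 × 82 = 63.9 kN.
Base metal shear (8 mm plate): yield φR_n = 1.0×0.6×345×8×82 = 135.8 kN; rupture φR_n = 0.75×0.6×450×8×82 = 132.8 kN; take 132.8 kN (rupture).
Tension yield (gross): A_g = 37×8 = 296 mm². φR_n = 0.90 × 345 × 296 = 91.9 kN.
Governing: min(63.9, 132.8, 91.9) = 63.9 kN → weld metal.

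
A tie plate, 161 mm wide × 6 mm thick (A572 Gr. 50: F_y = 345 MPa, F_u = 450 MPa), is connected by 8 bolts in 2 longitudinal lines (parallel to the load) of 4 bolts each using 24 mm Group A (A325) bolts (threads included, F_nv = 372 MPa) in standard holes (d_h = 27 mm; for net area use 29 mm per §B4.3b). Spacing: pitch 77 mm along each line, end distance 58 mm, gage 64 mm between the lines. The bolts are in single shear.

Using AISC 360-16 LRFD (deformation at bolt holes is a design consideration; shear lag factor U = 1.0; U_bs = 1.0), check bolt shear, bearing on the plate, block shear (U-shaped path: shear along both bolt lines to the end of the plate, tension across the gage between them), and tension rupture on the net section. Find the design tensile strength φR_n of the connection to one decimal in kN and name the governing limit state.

Bolt shear: A_b = π(24)²/4 = 452.39 mm². φR_n = 0.75 × 372 × 452.39 × 8 × 1 = 1009.7 kN.
Bearing (6 mm plate, F_u = 450 MPa): end bolts L_c = 58 − 27/2 = 44.5, R_n = min(1.2×44.5×6×450, 2.4×24×6×450) = 144.18 kN/bolt; interior L_c = 77 − 27 = 50, R_n = 155.52 kN/bolt. φR_n = 0.75 × (2×144.18 + 6×155.52) = 916.1 kN.
Block shear: shear path 2×[58+3×77] = 2×289 mm, A_gv = 3468, A_nv = 2×(289 − 3.5×29)×6 = 2250 mm²; tension across gage: (64 − 1×29)×6 = 210 mm². R_n = min(0.6×450×2250, 0.6×345×3468) + 1.0×450×210 = min(607.5, 717.88) + 94.5 = 702 kN. φR_n = 0.75 × 702 = 526.5 kN.
Tension rupture (net): A_n = (161 − 2×29)×6 = 618 mm² (U = 1.0, A_e = A_n). φR_n = 0.75 × 450 × 618 = 208.6 kN.
Governing: min(1009.7, 916.1, 526.5, 208.6) = 208.6 kN → net-section rupture.

208.6 kN (net-section rupture governs)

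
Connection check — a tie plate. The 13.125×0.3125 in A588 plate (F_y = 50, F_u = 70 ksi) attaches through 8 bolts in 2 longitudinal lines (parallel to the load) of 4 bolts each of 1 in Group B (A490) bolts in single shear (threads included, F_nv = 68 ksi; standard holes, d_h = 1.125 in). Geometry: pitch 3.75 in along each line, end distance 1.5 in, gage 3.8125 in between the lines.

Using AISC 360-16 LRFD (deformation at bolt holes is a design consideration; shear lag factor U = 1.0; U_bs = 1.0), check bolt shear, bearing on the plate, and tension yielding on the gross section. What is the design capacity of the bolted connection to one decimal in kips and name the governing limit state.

Bolt shear: A_b = π(1)²/4 = 0.7854 in². φR_n = 0.75 × 68 × 0.7854 × 8 × 1 = 320.4 kips.
Bearing (0.3125 in plate, F_u = 70 ksi): end bolts L_c = 1.5 − 1.125/2 = 0.9375, R_n = min(1.2×0.9375×0.3125×70, 2.4×1×0.3125×70) = 24.609 kips/bolt; interior L_c = 3.75 − 1.125 = 2.625, R_n = 52.5 kips/bolt. φR_n = 0.75 × (2×24.609 + 6×52.5) = 273.2 kips.
Tension yield (gross): A_g = 13.125×0.3125 = 4.1016 in². φR_n = 0.90 × 50 × 4.1016 = 184.6 kips.
Governing: min(320.4, 273.2, 184.6) = 184.6 kips → gross-section yield.

184.6 kips (gross-section yield governs)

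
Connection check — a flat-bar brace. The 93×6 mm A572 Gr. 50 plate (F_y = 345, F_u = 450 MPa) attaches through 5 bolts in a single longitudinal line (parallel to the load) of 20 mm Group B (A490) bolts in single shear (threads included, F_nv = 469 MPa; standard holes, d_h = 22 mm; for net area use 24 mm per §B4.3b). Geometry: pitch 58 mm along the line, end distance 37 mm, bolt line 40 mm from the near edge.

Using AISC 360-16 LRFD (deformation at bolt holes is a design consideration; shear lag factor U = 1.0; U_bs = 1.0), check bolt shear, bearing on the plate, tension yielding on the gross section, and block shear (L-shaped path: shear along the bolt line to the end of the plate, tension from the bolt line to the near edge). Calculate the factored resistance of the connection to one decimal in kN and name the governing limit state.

Bolt shear: A_b = π(20)²/4 = 314.16 mm². φR_n = 0.75 × 469 × 314.16 × 5 × 1 = 552.5 kN.
Bearing (6 mm plate, F_u = 450 MPa): end bolts L_c = 37 − 22/2 = 26, R_n = min(1.2×26×6×450, 2.4×20×6×450) = 84.24 kN/bolt; interior L_c = 58 − 22 = 36, R_n = 116.64 kN/bolt. φR_n = 0.75 × (1×84.24 + 4×116.64) = 413.1 kN.
Tension yield (gross): A_g = 93×6 = 558 mm². φR_n = 0.90 × 345 × 558 = 173.3 kN.
Block shear: shear path 1×[37+4×58] = 1×269 mm, A_gv = 1614, A_nv = 1×(269 − 4.5×24)×6 = 966 mm²; tension to near edge: (40 − 0.5×24)×6 = 168 mm². R_n = min(0.6×450×966, 0.6×345×1614) + 1.0×450×168 = min(260.82, 334.1) + 75.6 = 336.42 kN. φR_n = 0.75 × 336.42 = 252.3 kN.
Governing: min(552.5, 413.1, 173.3, 252.3) = 173.3 kN → gross-section yield.

173.3 kN (gross-section yield governs)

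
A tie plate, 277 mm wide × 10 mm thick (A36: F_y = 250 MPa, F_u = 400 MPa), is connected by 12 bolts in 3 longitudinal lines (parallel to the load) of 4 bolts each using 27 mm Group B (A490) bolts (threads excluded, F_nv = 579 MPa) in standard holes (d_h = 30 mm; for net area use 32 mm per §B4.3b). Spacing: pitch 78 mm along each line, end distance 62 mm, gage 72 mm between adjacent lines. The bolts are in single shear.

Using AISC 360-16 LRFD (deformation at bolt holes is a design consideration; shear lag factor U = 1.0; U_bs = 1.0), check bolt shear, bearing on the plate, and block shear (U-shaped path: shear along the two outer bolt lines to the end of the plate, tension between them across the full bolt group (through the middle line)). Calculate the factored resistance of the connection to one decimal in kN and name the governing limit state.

902.4 kN (block shear governs)

Bolt shear: A_b = π(27)²/4 = 572.56 mm². φR_n = 0.75 × 579 × 572.56 × 12 × 1 = 2983.6 kN.
Bearing (10 mm plate, F_u = 400 MPa): end bolts L_c = 62 − 30/2 = 47, R_n = min(1.2×47×10×400, 2.4×27×10×400) = 225.6 kN/bolt; interior L_c = 78 − 30 = 48, R_n = 230.4 kN/bolt. φR_n = 0.75 × (3×225.6 + 9×230.4) = 2062.8 kN.
Block shear: shear path 2×[62+3×78] = 2×296 mm, A_gv = 5920, A_nv = 2×(296 − 3.5×32)×10 = 3680 mm²; tension across gage: (144 − 2×32)×10 = 800 mm². R_n = min(0.6×400×3680, 0.6×250×5920) + 1.0×400×800 = min(883.2, 888) + 320 = 1203.2 kN. φR_n = 0.75 × 1203.2 = 902.4 kN.
Governing: min(2983.6, 2062.8, 902.4) = 902.4 kN → block shear.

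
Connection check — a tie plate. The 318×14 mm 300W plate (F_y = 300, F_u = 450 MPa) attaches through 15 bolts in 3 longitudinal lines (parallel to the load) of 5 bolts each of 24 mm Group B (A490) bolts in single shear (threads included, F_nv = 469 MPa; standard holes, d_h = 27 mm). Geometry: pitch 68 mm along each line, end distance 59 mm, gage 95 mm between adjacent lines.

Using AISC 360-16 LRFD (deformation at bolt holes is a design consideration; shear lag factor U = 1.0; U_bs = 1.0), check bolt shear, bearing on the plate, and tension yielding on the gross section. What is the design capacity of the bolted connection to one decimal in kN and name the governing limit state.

Bolt shear: A_b = π(24)²/4 = 452.39 mm². φR_n = 0.75 × 469 × 452.39 × 15 × 1 = 2386.9 kN.
Bearing (14 mm plate, F_u = 450 MPa): end bolts L_c = 59 − 27/2 = 45.5, R_n = min(1.2×45.5×14×450, 2.4×24×14×450) = 343.98 kN/bolt; interior L_c = 68 − 27 = 41, R_n = 309.96 kN/bolt. φR_n = 0.75 × (3×343.98 + 12×309.96) = 3563.6 kN.
Tension yield (gross): A_g = 318×14 = 4452 mm². φR_n = 0.90 × 300 × 4452 = 1202.0 kN.
Governing: min(2386.9, 3563.6, 1202.0) = 1202.0 kN → gross-section yield.

1202.0 kN (gross-section yield governs)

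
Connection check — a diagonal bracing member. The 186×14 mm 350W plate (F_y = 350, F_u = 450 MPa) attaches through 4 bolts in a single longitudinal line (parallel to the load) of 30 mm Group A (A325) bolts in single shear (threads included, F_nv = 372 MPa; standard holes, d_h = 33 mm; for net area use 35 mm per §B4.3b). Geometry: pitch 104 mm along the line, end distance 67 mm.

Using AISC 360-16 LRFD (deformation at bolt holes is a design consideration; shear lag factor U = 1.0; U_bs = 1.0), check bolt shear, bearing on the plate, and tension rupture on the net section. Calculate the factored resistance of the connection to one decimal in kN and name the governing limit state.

713.5 kN (net-section rupture governs)

Bolt shear: A_b = π(30)²/4 = 706.86 mm². φR_n = 0.75 × 372 × 706.86 × 4 × 1 = 788.9 kN.
Bearing (14 mm plate, F_u = 450 MPa): end bolts L_c = 67 − 33/2 = 50.5, R_n = min(1.2×50.5×14×450, 2.4×30×14×450) = 381.78 kN/bolt; interior L_c = 104 − 33 = 71, R_n = 453.6 kN/bolt. φR_n = 0.75 × (1×381.78 + 3×453.6) = 1306.9 kN.
Tension rupture (net): A_n = (186 − 1×35)×14 = 2114 mm² (U = 1.0, A_e = A_n). φR_n = 0.75 × 450 × 2114 = 713.5 kN.
Governing: min(788.9, 1306.9, 713.5) = 713.5 kN → net-section rupture.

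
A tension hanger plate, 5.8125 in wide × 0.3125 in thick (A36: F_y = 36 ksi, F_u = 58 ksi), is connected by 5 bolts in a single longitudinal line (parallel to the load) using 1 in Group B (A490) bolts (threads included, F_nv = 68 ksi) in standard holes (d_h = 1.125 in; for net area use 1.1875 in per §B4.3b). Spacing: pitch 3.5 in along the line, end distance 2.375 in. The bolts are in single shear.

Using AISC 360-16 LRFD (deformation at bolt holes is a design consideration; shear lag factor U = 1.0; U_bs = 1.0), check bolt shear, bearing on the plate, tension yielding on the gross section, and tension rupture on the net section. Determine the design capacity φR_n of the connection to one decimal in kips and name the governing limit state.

Bolt shear: A_b = π(1)²/4 = 0.7854 in². φR_n = 0.75 × 68 × 0.7854 × 5 × 1 = 200.3 kips.
Bearing (0.3125 in plate, F_u = 58 ksi): end bolts L_c = 2.375 − 1.125/2 = 1.8125, R_n = min(1.2×1.8125×0.3125×58, 2.4×1×0.3125×58) = 39.422 kips/bolt; interior L_c = 3.5 − 1.125 = 2.375, R_n = 43.5 kips/bolt. φR_n = 0.75 × (1×39.422 + 4×43.5) = 160.1 kips.
Tension yield (gross): A_g = 5.8125×0.3125 = 1.8164 in². φR_n = 0.90 × 36 × 1.8164 = 58.9 kips.
Tension rupture (net): A_n = (5.8125 − 1×1.1875)×0.3125 = 1.4453 in² (U = 1.0, A_e = A_n). φR_n = 0.75 × 58 × 1.4453 = 62.9 kips.
Governing: min(200.3, 160.1, 58.9, 62.9) = 58.9 kips → gross-section yield.

58.9 kips (gross-section yield governs)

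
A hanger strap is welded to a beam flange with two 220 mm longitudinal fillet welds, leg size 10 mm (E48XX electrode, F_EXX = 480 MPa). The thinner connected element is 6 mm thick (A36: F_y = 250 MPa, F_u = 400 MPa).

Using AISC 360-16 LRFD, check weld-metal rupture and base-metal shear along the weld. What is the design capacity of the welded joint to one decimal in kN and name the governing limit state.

Weld metal: throat = 0.707×10 = 7.07 mm, L = 2×220 = 440 mm. φR_n = 0.75 × 0.6 × 480 × 7.07 × 440 = 671.9 kN.
Base metal shear (6 mm plate): yield φR_n = 1.0×0.6×250×6×440 = 396.0 kN; rupture φR_n = 0.75×0.6×400×6×440 = 475.2 kN; take 396.0 kN (yield).
Governing: min(671.9, 396.0) = 396.0 kN → base-metal shear.

396.0 kN (base-metal shear governs)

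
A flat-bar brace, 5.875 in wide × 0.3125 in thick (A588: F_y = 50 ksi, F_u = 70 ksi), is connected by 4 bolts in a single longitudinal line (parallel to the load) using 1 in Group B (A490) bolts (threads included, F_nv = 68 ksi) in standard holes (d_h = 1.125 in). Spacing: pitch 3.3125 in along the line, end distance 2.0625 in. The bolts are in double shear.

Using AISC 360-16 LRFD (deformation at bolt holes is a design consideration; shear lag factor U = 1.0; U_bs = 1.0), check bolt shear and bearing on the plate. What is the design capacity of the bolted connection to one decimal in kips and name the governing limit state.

147.7 kips (bearing governs)

Bolt shear: A_b = π(1)²/4 = 0.7854 in². φR_n = 0.75 × 68 × 0.7854 × 4 × 2 = 320.4 kips.
Bearing (0.3125 in plate, F_u = 70 ksi): end bolts L_c = 2.0625 − 1.125/2 = 1.5, R_n = min(1.2×1.5×0.3125×70, 2.4×1×0.3125×70) = 39.375 kips/bolt; interior L_c = 3.3125 − 1.125 = 2.1875, R_n = 52.5 kips/bolt. φR_n = 0.75 × (1×39.375 + 3×52.5) = 147.7 kips.
Governing: min(320.4, 147.7) = 147.7 kips → bearing.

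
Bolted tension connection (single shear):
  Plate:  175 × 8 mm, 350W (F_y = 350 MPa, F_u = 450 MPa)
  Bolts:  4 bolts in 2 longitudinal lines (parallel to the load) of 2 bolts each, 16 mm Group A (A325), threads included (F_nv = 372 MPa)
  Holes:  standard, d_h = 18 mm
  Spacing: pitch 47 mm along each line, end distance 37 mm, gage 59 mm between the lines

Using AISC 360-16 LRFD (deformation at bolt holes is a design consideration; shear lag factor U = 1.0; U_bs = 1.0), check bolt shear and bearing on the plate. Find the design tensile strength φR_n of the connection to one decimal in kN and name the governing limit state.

224.4 kN (bolt shear governs)

Bolt shear: A_b = π(16)²/4 = 201.06 mm². φR_n = 0.75 × 372 × 201.06 × 4 × 1 = 224.4 kN.
Bearing (8 mm plate, F_u = 450 MPa): end bolts L_c = 37 − 18/2 = 28, R_n = min(1.2×28×8×450, 2.4×16×8×450) = 120.96 kN/bolt; interior L_c = 47 − 18 = 29, R_n = 125.28 kN/bolt. φR_n = 0.75 × (2×120.96 + 2×125.28) = 369.4 kN.
Governing: min(224.4, 369.4) = 224.4 kN → bolt shear.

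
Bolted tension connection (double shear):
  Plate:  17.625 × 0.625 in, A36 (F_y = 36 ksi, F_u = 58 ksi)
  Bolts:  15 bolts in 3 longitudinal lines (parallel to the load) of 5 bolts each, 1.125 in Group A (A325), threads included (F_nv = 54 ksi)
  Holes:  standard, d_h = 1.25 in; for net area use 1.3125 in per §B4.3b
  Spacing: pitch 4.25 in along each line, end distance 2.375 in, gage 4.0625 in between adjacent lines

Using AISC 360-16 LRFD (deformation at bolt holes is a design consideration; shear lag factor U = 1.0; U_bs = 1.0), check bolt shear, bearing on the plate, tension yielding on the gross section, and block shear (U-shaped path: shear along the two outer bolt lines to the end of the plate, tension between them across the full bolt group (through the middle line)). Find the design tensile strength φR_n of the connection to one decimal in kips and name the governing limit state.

Bolt shear: A_b = π(1.125)²/4 = 0.99402 in². φR_n = 0.75 × 54 × 0.99402 × 15 × 2 = 1207.7 kips.
Bearing (0.625 in plate, F_u = 58 ksi): end bolts L_c = 2.375 − 1.25/2 = 1.75, R_n = min(1.2×1.75×0.625×58, 2.4×1.125×0.625×58) = 76.125 kips/bolt; interior L_c = 4.25 − 1.25 = 3, R_n = 97.875 kips/bolt. φR_n = 0.75 × (3×76.125 + 12×97.875) = 1052.2 kips.
Tension yield (gross): A_g = 17.625×0.625 = 11.016 in². φR_n = 0.90 × 36 × 11.016 = 356.9 kips.
Block shear: shear path 2×[2.375+4×4.25] = 2×19.375 in, A_gv = 24.219, A_nv = 2×(19.375 − 4.5×1.3125)×0.625 = 16.836 in²; tension across gage: (8.125 − 2×1.3125)×0.625 = 3.4375 in². R_n = min(0.6×58×16.836, 0.6×36×24.219) + 1.0×58×3.4375 = min(585.89, 523.13) + 199.38 = 722.51 kips. φR_n = 0.75 × 722.51 = 541.9 kips.
Governing: min(1207.7, 1052.2, 356.9, 541.9) = 356.9 kips → gross-section yield.

356.9 kips (gross-section yield governs)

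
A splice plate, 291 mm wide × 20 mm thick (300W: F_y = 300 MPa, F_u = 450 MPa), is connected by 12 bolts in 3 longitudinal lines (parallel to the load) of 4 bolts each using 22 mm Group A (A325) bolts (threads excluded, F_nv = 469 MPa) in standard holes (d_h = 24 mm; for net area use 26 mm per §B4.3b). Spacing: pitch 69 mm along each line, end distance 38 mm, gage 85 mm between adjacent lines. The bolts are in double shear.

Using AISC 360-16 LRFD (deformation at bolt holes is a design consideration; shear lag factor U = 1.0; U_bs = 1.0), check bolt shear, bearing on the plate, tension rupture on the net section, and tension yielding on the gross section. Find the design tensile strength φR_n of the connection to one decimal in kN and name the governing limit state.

Bolt shear: A_b = π(22)²/4 = 380.13 mm². φR_n = 0.75 × 469 × 380.13 × 12 × 2 = 3209.1 kN.
Bearing (20 mm plate, F_u = 450 MPa): end bolts L_c = 38 − 24/2 = 26, R_n = min(1.2×26×20×450, 2.4×22×20×450) = 280.8 kN/bolt; interior L_c = 69 − 24 = 45, R_n = 475.2 kN/bolt. φR_n = 0.75 × (3×280.8 + 9×475.2) = 3839.4 kN.
Tension rupture (net): A_n = (291 − 3×26)×20 = 4260 mm² (U = 1.0, A_e = A_n). φR_n = 0.75 × 450 × 4260 = 1437.8 kN.
Tension yield (gross): A_g = 291×20 = 5820 mm². φR_n = 0.90 × 300 × 5820 = 1571.4 kN.
Governing: min(3209.1, 3839.4, 1437.8, 1571.4) = 1437.8 kN → net-section rupture.

1437.8 kN (net-section rupture governs)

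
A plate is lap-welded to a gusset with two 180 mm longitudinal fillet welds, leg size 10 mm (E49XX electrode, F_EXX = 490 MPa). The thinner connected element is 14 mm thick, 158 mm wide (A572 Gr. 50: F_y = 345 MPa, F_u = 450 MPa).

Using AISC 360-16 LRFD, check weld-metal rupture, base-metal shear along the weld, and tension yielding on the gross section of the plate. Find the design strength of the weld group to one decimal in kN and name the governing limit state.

561.2 kN (weld metal governs)

Weld metal: throat = 0.707×10 = 7.07 mm, L = 2×180 = 360 mm. φR_n = 0.75 × 0.6 × 490 × 7.07 × 360 = 561.2 kN.
Base metal shear (14 mm plate): yield φR_n = 1.0×0.6×345×14×360 = 1043.3 kN; rupture φR_n = 0.75×0.6×450×14×360 = 1020.6 kN; take 1020.6 kN (rupture).
Tension yield (gross): A_g = 158×14 = 2212 mm². φR_n = 0.90 × 345 × 2212 = 686.8 kN.
Governing: min(561.2, 1020.6, 686.8) = 561.2 kN → weld metal.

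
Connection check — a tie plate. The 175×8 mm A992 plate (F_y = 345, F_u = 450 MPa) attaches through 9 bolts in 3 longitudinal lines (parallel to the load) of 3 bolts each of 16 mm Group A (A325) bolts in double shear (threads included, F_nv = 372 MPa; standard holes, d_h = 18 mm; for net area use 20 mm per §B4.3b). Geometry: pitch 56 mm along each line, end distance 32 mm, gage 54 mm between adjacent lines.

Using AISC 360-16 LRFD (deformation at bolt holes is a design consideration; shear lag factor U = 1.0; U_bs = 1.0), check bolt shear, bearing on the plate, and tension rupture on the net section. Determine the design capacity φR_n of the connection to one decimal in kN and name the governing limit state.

310.5 kN (net-section rupture governs)

Bolt shear: A_b = π(16)²/4 = 201.06 mm². φR_n = 0.75 × 372 × 201.06 × 9 × 2 = 1009.7 kN.
Bearing (8 mm plate, F_u = 450 MPa): end bolts L_c = 32 − 18/2 = 23, R_n = min(1.2×23×8×450, 2.4×16×8×450) = 99.36 kN/bolt; interior L_c = 56 − 18 = 38, R_n = 138.24 kN/bolt. φR_n = 0.75 × (3×99.36 + 6×138.24) = 845.6 kN.
Tension rupture (net): A_n = (175 − 3×20)×8 = 920 mm² (U = 1.0, A_e = A_n). φR_n = 0.75 × 450 × 920 = 310.5 kN.
Governing: min(1009.7, 845.6, 310.5) = 310.5 kN → net-section rupture.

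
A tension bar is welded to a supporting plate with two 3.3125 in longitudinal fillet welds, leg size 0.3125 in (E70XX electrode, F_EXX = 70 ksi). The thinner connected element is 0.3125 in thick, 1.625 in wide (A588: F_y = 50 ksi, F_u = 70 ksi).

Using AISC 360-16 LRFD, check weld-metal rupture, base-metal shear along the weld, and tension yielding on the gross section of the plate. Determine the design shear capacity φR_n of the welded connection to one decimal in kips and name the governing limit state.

22.9 kips (gross-section yield governs)

Weld metal: throat = 0.707×0.3125 = 0.22094 in, L = 2×3.3125 = 6.625 in. φR_n = 0.75 × 0.6 × 70 × 0.22094 × 6.625 = 46.1 kips.
Base metal shear (0.3125 in plate): yield φR_n = 1.0×0.6×50×0.3125×6.625 = 62.1 kips; rupture φR_n = 0.75×0.6×70×0.3125×6.625 = 65.2 kips; take 62.1 kips (yield).
Tension yield (gross): A_g = 1.625×0.3125 = 0.50781 in². φR_n = 0.90 × 50 × 0.50781 = 22.9 kips.
Governing: min(46.1, 62.1, 22.9) = 22.9 kips → gross-section yield.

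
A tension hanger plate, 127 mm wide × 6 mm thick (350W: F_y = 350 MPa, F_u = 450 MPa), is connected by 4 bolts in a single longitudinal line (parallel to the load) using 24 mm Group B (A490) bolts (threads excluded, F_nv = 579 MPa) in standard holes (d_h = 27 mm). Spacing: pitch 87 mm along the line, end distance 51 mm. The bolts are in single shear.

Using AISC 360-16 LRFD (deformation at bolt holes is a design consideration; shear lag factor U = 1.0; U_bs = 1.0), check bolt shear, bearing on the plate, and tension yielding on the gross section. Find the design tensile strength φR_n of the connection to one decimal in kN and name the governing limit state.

240.0 kN (gross-section yield governs)

Bolt shear: A_b = π(24)²/4 = 452.39 mm². φR_n = 0.75 × 579 × 452.39 × 4 × 1 = 785.8 kN.
Bearing (6 mm plate, F_u = 450 MPa): end bolts L_c = 51 − 27/2 = 37.5, R_n = min(1.2×37.5×6×450, 2.4×24×6×450) = 121.5 kN/bolt; interior L_c = 87 − 27 = 60, R_n = 155.52 kN/bolt. φR_n = 0.75 × (1×121.5 + 3×155.52) = 441.0 kN.
Tension yield (gross): A_g = 127×6 = 762 mm². φR_n = 0.90 × 350 × 762 = 240.0 kN.
Governing: min(785.8, 441.0, 240.0) = 240.0 kN → gross-section yield.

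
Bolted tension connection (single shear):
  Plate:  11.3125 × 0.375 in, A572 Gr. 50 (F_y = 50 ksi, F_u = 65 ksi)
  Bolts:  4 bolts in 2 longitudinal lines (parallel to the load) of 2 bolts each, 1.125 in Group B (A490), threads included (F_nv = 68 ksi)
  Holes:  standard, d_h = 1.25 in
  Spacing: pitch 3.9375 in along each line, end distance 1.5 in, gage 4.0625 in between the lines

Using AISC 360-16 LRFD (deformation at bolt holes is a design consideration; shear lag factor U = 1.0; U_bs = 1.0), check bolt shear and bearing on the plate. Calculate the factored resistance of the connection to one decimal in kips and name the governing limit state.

137.1 kips (bearing governs)

Bolt shear: A_b = π(1.125)²/4 = 0.99402 in². φR_n = 0.75 × 68 × 0.99402 × 4 × 1 = 202.8 kips.
Bearing (0.375 in plate, F_u = 65 ksi): end bolts L_c = 1.5 − 1.25/2 = 0.875, R_n = min(1.2×0.875×0.375×65, 2.4×1.125×0.375×65) = 25.594 kips/bolt; interior L_c = 3.9375 − 1.25 = 2.6875, R_n = 65.813 kips/bolt. φR_n = 0.75 × (2×25.594 + 2×65.813) = 137.1 kips.
Governing: min(202.8, 137.1) = 137.1 kips → bearing.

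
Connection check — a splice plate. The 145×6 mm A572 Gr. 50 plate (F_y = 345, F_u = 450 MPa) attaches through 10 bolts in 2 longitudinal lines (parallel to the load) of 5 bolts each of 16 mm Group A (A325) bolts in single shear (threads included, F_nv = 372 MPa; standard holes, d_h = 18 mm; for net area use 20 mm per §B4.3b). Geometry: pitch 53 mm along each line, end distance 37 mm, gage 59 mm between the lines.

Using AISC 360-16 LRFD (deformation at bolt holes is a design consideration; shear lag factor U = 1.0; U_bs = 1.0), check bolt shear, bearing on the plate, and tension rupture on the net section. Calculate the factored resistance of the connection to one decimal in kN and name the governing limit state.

212.6 kN (net-section rupture governs)

Bolt shear: A_b = π(16)²/4 = 201.06 mm². φR_n = 0.75 × 372 × 201.06 × 10 × 1 = 561.0 kN.
Bearing (6 mm plate, F_u = 450 MPa): end bolts L_c = 37 − 18/2 = 28, R_n = min(1.2×28×6×450, 2.4×16×6×450) = 90.72 kN/bolt; interior L_c = 53 − 18 = 35, R_n = 103.68 kN/bolt. φR_n = 0.75 × (2×90.72 + 8×103.68) = 758.2 kN.
Tension rupture (net): A_n = (145 − 2×20)×6 = 630 mm² (U = 1.0, A_e = A_n). φR_n = 0.75 × 450 × 630 = 212.6 kN.
Governing: min(561.0, 758.2, 212.6) = 212.6 kN → net-section rupture.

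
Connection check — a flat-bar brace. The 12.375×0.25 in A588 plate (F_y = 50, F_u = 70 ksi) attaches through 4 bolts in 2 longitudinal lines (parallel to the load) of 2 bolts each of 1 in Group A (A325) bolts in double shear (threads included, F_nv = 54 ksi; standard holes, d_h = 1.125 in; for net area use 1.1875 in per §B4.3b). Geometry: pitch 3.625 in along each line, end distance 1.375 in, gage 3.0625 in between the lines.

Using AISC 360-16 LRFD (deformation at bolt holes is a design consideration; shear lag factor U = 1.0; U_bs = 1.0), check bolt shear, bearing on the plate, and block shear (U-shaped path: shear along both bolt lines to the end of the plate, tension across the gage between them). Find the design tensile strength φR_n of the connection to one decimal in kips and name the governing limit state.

Bolt shear: A_b = π(1)²/4 = 0.7854 in². φR_n = 0.75 × 54 × 0.7854 × 4 × 2 = 254.5 kips.
Bearing (0.25 in plate, F_u = 70 ksi): end bolts L_c = 1.375 − 1.125/2 = 0.8125, R_n = min(1.2×0.8125×0.25×70, 2.4×1×0.25×70) = 17.063 kips/bolt; interior L_c = 3.625 − 1.125 = 2.5, R_n = 42 kips/bolt. φR_n = 0.75 × (2×17.063 + 2×42) = 88.6 kips.
Block shear: shear path 2×[1.375+1×3.625] = 2×5 in, A_gv = 2.5, A_nv = 2×(5 − 1.5×1.1875)×0.25 = 1.6094 in²; tension across gage: (3.0625 − 1×1.1875)×0.25 = 0.46875 in². R_n = min(0.6×70×1.6094, 0.6×50×2.5) + 1.0×70×0.46875 = min(67.595, 75) + 32.813 = 100.41 kips. φR_n = 0.75 × 100.41 = 75.3 kips.
Governing: min(254.5, 88.6, 75.3) = 75.3 kips → block shear.

75.3 kips (block shear governs)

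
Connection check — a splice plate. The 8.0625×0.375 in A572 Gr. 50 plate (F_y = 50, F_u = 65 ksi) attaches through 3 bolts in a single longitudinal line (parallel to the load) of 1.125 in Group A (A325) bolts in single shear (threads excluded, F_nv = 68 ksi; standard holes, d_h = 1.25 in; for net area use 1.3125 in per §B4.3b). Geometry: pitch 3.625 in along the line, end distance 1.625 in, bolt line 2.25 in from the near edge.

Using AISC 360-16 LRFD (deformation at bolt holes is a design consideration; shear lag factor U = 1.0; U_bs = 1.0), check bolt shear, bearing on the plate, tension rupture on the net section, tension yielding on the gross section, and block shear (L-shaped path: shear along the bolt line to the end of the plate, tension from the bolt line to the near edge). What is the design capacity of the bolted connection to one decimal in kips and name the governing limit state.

Bolt shear: A_b = π(1.125)²/4 = 0.99402 in². φR_n = 0.75 × 68 × 0.99402 × 3 × 1 = 152.1 kips.
Bearing (0.375 in plate, F_u = 65 ksi): end bolts L_c = 1.625 − 1.25/2 = 1, R_n = min(1.2×1×0.375×65, 2.4×1.125×0.375×65) = 29.25 kips/bolt; interior L_c = 3.625 − 1.25 = 2.375, R_n = 65.813 kips/bolt. φR_n = 0.75 × (1×29.25 + 2×65.813) = 120.7 kips.
Tension rupture (net): A_n = (8.0625 − 1×1.3125)×0.375 = 2.5313 in² (U = 1.0, A_e = A_n). φR_n = 0.75 × 65 × 2.5313 = 123.4 kips.
Tension yield (gross): A_g = 8.0625×0.375 = 3.0234 in². φR_n = 0.90 × 50 × 3.0234 = 136.1 kips.
Block shear: shear path 1×[1.625+2×3.625] = 1×8.875 in, A_gv = 3.3281, A_nv = 1×(8.875 − 2.5×1.3125)×0.375 = 2.0977 in²; tension to near edge: (2.25 − 0.5×1.3125)×0.375 = 0.59766 in². R_n = min(0.6×65×2.0977, 0.6×50×3.3281) + 1.0×65×0.59766 = min(81.81, 99.843) + 38.848 = 120.66 kips. φR_n = 0.75 × 120.66 = 90.5 kips.
Governing: min(152.1, 120.7, 123.4, 136.1, 90.5) = 90.5 kips → block shear.

90.5 kips (block shear governs)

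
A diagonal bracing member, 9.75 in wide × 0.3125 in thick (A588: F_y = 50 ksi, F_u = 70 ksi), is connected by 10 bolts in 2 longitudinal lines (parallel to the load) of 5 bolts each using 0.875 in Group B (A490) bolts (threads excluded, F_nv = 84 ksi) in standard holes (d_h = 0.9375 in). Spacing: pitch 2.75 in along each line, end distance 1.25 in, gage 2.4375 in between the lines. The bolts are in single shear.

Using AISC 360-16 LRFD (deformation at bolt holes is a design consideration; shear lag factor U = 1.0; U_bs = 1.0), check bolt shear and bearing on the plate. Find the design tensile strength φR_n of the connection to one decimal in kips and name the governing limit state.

Bolt shear: A_b = π(0.875)²/4 = 0.60132 in². φR_n = 0.75 × 84 × 0.60132 × 10 × 1 = 378.8 kips.
Bearing (0.3125 in plate, F_u = 70 ksi): end bolts L_c = 1.25 − 0.9375/2 = 0.78125, R_n = min(1.2×0.78125×0.3125×70, 2.4×0.875×0.3125×70) = 20.508 kips/bolt; interior L_c = 2.75 − 0.9375 = 1.8125, R_n = 45.938 kips/bolt. φR_n = 0.75 × (2×20.508 + 8×45.938) = 306.4 kips.
Governing: min(378.8, 306.4) = 306.4 kips → bearing.

306.4 kips (bearing governs)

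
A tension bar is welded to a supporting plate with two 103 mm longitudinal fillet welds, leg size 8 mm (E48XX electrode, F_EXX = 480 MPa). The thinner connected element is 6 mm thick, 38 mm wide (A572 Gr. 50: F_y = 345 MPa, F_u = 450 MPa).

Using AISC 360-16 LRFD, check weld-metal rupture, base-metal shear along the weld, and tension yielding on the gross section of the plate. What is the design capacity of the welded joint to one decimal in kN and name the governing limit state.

70.8 kN (gross-section yield governs)

Weld metal: throat = 0.707×8 = 5.656 mm, L = 2×103 = 206 mm. φR_n = 0.75 × 0.6 × 480 × 5.656 × 206 = 251.7 kN.
Base metal shear (6 mm plate): yield φR_n = 1.0×0.6×345×6×206 = 255.9 kN; rupture φR_n = 0.75×0.6×450×6×206 = 250.3 kN; take 250.3 kN (rupture).
Tension yield (gross): A_g = 38×6 = 228 mm². φR_n = 0.90 × 345 × 228 = 70.8 kN.
Governing: min(251.7, 250.3, 70.8) = 70.8 kN → gross-section yield.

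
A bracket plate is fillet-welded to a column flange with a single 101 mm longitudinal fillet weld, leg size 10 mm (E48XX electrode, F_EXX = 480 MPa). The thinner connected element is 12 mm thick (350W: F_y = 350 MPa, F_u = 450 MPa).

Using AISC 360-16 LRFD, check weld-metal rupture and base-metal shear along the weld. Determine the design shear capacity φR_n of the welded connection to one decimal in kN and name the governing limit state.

154.2 kN (weld metal governs)

Weld metal: throat = 0.707×10 = 7.07 mm, L = 101 mm. φR_n = 0.75 × 0.6 × 480 × 7.07 × 101 = 154.2 kN.
Base metal shear (12 mm plate): yield φR_n = 1.0×0.6×350×12×101 = 254.5 kN; rupture φR_n = 0.75×0.6×450×12×101 = 245.4 kN; take 245.4 kN (rupture).
Governing: min(154.2, 245.4) = 154.2 kN → weld metal.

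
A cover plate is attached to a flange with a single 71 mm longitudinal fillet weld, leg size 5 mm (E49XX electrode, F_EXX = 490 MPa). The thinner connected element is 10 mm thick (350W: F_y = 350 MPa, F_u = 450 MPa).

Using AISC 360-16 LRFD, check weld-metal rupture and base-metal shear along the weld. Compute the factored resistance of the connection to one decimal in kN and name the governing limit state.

Weld metal: throat = 0.707×5 = 3.535 mm, L = 71 mm. φR_n = 0.75 × 0.6 × 490 × 3.535 × 71 = 55.3 kN.
Base metal shear (10 mm plate): yield φR_n = 1.0×0.6×350×10×71 = 149.1 kN; rupture φR_n = 0.75×0.6×450×10×71 = 143.8 kN; take 143.8 kN (rupture).
Governing: min(55.3, 143.8) = 55.3 kN → weld metal.

55.3 kN (weld metal governs)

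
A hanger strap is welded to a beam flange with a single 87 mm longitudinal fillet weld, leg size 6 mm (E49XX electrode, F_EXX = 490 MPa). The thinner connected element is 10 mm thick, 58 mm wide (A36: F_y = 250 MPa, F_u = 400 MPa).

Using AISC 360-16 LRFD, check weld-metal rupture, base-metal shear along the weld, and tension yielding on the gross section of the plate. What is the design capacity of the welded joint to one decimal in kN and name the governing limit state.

81.4 kN (weld metal governs)

Weld metal: throat = 0.707×6 = 4.242 mm, L = 87 mm. φR_n = 0.75 × 0.6 × 490 × 4.242 × 87 = 81.4 kN.
Base metal shear (10 mm plate): yield φR_n = 1.0×0.6×250×10×87 = 130.5 kN; rupture φR_n = 0.75×0.6×400×10×87 = 156.6 kN; take 130.5 kN (yield).
Tension yield (gross): A_g = 58×10 = 580 mm². φR_n = 0.90 × 250 × 580 = 130.5 kN.
Governing: min(81.4, 130.5, 130.5) = 81.4 kN → weld metal.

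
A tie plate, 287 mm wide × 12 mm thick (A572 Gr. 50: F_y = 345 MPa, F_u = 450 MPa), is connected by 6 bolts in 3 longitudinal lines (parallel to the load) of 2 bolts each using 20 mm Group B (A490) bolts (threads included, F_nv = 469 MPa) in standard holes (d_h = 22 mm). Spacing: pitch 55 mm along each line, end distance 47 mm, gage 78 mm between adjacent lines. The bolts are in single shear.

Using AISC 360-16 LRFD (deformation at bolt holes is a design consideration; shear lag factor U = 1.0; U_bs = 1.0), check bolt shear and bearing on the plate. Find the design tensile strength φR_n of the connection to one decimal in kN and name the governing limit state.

663.0 kN (bolt shear governs)

Bolt shear: A_b = π(20)²/4 = 314.16 mm². φR_n = 0.75 × 469 × 314.16 × 6 × 1 = 663.0 kN.
Bearing (12 mm plate, F_u = 450 MPa): end bolts L_c = 47 − 22/2 = 36, R_n = min(1.2×36×12×450, 2.4×20×12×450) = 233.28 kN/bolt; interior L_c = 55 − 22 = 33, R_n = 213.84 kN/bolt. φR_n = 0.75 × (3×233.28 + 3×213.84) = 1006.0 kN.
Governing: min(663.0, 1006.0) = 663.0 kN → bolt shear.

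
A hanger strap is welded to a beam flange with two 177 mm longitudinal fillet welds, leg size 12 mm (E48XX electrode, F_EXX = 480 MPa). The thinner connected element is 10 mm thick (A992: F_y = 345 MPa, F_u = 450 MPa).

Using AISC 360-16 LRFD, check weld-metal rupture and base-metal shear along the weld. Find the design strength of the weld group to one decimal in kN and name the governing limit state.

Weld metal: throat = 0.707×12 = 8.484 mm, L = 2×177 = 354 mm. φR_n = 0.75 × 0.6 × 480 × 8.484 × 354 = 648.7 kN.
Base metal shear (10 mm plate): yield φR_n = 1.0×0.6×345×10×354 = 732.8 kN; rupture φR_n = 0.75×0.6×450×10×354 = 716.9 kN; take 716.9 kN (rupture).
Governing: min(648.7, 716.9) = 648.7 kN → weld metal.

648.7 kN (weld metal governs)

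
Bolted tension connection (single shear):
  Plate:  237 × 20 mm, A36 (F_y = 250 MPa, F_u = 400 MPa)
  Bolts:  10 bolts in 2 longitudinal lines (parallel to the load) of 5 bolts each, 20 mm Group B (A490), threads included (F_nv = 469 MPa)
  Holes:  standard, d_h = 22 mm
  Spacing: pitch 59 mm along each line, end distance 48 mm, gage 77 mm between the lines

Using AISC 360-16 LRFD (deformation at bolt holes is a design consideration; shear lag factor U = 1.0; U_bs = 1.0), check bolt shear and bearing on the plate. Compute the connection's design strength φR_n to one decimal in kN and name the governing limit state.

Bolt shear: A_b = π(20)²/4 = 314.16 mm². φR_n = 0.75 × 469 × 314.16 × 10 × 1 = 1105.1 kN.
Bearing (20 mm plate, F_u = 400 MPa): end bolts L_c = 48 − 22/2 = 37, R_n = min(1.2×37×20×400, 2.4×20×20×400) = 355.2 kN/bolt; interior L_c = 59 − 22 = 37, R_n = 355.2 kN/bolt. φR_n = 0.75 × (2×355.2 + 8×355.2) = 2664.0 kN.
Governing: min(1105.1, 2664.0) = 1105.1 kN → bolt shear.

1105.1 kN (bolt shear governs)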